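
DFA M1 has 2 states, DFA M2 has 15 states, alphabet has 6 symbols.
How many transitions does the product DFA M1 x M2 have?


Product DFA has 2 * 15 = 30 states.
Each has 6 transitions: 30 * 6 = 180

180


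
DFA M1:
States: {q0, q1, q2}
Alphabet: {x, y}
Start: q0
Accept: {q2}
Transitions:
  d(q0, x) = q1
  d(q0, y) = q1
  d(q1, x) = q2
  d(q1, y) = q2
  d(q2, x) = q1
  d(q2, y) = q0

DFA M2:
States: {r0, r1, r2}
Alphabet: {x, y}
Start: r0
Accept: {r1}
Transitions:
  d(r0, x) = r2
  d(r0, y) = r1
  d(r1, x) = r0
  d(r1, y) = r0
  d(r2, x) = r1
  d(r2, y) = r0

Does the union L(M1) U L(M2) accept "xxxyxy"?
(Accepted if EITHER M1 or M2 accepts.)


M1: final=q2 accepted=True
M2: final=r1 accepted=True

Yes, union accepts


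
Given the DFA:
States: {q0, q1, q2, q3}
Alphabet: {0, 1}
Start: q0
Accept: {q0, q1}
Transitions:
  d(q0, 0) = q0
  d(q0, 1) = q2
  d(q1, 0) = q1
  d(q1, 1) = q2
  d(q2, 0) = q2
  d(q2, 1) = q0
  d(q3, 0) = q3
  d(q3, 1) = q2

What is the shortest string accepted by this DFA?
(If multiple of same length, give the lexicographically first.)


BFS by string length (lex-first path to each state shown):
  len 0: q0<-""
Found accept state at length 0.

"" (empty string)


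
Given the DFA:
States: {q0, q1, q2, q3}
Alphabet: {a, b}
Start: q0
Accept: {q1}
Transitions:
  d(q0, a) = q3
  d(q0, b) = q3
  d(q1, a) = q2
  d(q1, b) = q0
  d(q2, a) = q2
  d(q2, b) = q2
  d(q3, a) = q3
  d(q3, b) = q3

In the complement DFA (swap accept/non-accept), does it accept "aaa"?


Trace: q0 -> q3 -> q3 -> q3
Final: q3
Original accept: {q1}
Complement: q3 is not in original accept

Yes, complement accepts (original rejects)


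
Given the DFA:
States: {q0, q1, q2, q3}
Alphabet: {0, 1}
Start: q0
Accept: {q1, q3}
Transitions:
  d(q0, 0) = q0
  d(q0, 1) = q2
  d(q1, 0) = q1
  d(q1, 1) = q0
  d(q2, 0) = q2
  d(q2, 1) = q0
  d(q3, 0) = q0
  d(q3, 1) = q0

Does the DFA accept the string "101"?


Trace: q0 -> q2 -> q2 -> q0
Final state: q0
Accept states: {q1, q3}

No, rejected (final state q0 is not an accept state)


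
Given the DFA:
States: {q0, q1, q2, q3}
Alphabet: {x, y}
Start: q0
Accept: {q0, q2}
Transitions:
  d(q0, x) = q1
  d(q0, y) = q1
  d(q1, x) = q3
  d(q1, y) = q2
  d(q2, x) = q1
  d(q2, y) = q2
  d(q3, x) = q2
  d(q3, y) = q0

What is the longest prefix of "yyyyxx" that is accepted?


Run the DFA, marking each prefix where the state is accepting:
  "" -> q0 [accept]
  "y" -> q1 [reject]
  "yy" -> q2 [accept]
  "yyy" -> q2 [accept]
  "yyyy" -> q2 [accept]
  "yyyyx" -> q1 [reject]
  "yyyyxx" -> q3 [reject]

"yyyy"


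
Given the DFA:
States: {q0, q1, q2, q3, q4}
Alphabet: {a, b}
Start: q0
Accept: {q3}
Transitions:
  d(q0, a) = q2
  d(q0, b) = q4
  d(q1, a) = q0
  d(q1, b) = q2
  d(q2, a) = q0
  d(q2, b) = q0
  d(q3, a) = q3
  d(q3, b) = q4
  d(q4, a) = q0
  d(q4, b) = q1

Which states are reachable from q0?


BFS from q0:
  layer 0: {q0}
  layer 1: {q2, q4}
  layer 2: {q1}

{q0, q1, q2, q4}


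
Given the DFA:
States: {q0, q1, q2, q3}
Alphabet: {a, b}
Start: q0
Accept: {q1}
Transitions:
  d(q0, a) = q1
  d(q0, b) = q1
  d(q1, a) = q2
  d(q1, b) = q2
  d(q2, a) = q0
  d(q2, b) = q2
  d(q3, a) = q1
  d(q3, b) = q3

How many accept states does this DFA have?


Accept states listed: {q1}
Counting: q1(1)

1


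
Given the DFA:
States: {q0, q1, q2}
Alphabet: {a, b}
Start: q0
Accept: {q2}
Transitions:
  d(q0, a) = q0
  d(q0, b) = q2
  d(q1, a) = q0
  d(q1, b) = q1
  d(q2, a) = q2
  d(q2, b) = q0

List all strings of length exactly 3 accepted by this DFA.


All strings of length 3: 8 total
Accepted: 4

"aab", "aba", "baa", "bbb"


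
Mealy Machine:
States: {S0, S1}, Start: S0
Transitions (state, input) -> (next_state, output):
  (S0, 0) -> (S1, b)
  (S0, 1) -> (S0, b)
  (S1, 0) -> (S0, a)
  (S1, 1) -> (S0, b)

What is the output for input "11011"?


Step-by-step:
  (S0, 1) -> (S0, b)
  (S0, 1) -> (S0, b)
  (S0, 0) -> (S1, b)
  (S1, 1) -> (S0, b)
  (S0, 1) -> (S0, b)

"bbbbb"


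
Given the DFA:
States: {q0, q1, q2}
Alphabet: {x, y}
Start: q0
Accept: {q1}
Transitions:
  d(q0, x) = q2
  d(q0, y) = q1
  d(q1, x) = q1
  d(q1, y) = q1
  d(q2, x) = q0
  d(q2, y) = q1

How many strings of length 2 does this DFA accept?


Enumerating all length-2 strings:
  "xx" -> q0 [reject]
  "xy" -> q1 [accept]
  "yx" -> q1 [accept]
  "yy" -> q1 [accept]

3 out of 4


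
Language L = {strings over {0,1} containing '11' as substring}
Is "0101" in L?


'11' does not occur

No, "0101" is not in L


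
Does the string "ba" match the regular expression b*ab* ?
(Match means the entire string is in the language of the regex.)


|string| = 2; first = 'b'; last = 'a'

Yes, "ba" matches b*ab*


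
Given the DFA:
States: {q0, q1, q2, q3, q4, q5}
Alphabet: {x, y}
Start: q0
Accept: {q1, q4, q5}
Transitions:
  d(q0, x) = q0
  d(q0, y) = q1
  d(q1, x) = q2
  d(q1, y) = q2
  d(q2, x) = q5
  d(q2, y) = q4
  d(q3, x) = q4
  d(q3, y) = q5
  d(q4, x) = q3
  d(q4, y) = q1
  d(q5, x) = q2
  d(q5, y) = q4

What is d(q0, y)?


Looking up transition d(q0, y)

q1


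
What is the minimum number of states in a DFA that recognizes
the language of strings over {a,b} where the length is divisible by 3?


States track (length) mod 3.
Need 3 states: one per remainder 0..2; accept = remainder 0.

3


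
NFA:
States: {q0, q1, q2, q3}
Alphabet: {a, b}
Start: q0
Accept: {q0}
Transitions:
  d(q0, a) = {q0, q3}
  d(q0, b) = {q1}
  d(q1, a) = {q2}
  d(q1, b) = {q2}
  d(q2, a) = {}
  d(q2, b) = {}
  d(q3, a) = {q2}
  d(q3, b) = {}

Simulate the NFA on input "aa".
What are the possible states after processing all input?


Start: {q0}
  --a--> {q0, q3}
  --a--> {q0, q2, q3}

{q0, q2, q3}


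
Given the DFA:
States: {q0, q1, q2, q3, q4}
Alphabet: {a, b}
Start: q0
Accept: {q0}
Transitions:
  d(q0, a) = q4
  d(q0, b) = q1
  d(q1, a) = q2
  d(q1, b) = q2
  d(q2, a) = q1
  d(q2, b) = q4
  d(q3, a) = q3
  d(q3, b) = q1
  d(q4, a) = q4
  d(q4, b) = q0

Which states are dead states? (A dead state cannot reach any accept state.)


Forward reachability from each state:
  q0 -> reaches accept state q0 (live)
  q1 -> reaches accept state q0 (live)
  q2 -> reaches accept state q0 (live)
  q3 -> reaches accept state q0 (live)
  q4 -> reaches accept state q0 (live)

None (all states can reach an accept state)


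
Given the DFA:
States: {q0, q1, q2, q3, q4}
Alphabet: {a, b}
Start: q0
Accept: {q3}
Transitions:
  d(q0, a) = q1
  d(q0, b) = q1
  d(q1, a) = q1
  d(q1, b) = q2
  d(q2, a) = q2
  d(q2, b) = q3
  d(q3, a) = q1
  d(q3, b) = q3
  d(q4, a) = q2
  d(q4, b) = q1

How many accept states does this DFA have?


Accept states listed: {q3}
Counting: q3(1)

1


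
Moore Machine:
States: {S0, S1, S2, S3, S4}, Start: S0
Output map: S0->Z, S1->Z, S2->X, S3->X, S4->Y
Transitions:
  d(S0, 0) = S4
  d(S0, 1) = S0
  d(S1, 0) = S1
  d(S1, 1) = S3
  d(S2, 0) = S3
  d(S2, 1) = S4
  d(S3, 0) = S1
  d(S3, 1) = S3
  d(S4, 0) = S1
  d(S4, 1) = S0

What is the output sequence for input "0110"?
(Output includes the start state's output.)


Start: S0 (output Z)
  --0--> S4 (output Y)
  --1--> S0 (output Z)
  --1--> S0 (output Z)
  --0--> S4 (output Y)

"ZYZZY"


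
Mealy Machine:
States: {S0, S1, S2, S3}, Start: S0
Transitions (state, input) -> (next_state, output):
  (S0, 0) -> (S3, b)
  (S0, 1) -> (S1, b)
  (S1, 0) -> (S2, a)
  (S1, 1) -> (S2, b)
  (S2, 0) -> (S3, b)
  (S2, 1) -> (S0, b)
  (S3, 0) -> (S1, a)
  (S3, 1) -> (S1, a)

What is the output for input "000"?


Step-by-step:
  (S0, 0) -> (S3, b)
  (S3, 0) -> (S1, a)
  (S1, 0) -> (S2, a)

"baa"


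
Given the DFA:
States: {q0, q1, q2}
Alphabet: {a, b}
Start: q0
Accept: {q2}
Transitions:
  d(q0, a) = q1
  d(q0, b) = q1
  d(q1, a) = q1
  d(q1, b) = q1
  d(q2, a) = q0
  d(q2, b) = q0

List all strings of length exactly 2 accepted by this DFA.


All strings of length 2: 4 total
Accepted: 0

None


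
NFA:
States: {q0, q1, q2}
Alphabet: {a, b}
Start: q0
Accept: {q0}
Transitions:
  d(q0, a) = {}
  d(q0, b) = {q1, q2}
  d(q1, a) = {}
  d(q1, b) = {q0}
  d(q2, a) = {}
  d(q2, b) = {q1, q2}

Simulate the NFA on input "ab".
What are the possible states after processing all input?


Start: {q0}
  --a--> {}
  --b--> {}

{} (empty set, no valid transitions)


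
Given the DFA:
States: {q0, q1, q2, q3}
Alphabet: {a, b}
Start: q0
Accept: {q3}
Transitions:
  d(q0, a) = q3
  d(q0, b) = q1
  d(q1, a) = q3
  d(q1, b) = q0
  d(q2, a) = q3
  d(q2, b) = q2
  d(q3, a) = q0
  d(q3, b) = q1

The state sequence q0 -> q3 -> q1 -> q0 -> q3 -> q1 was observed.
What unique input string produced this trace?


Trace back each transition to find the symbol:
  q0 --[a]--> q3
  q3 --[b]--> q1
  q1 --[b]--> q0
  q0 --[a]--> q3
  q3 --[b]--> q1

"abbab"


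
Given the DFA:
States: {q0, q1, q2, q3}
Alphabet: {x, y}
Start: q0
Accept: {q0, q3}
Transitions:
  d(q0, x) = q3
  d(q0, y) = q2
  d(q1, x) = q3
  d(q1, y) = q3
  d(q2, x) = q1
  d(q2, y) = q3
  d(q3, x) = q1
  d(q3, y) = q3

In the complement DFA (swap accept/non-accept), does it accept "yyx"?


Trace: q0 -> q2 -> q3 -> q1
Final: q1
Original accept: {q0, q3}
Complement: q1 is not in original accept

Yes, complement accepts (original rejects)


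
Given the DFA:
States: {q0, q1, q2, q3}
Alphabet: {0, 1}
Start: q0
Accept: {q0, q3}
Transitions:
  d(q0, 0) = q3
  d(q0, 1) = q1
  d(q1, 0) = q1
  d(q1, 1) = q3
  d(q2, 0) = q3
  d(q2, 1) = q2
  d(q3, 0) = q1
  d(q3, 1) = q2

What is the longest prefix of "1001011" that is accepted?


Run the DFA, marking each prefix where the state is accepting:
  "" -> q0 [accept]
  "1" -> q1 [reject]
  "10" -> q1 [reject]
  "100" -> q1 [reject]
  "1001" -> q3 [accept]
  "10010" -> q1 [reject]
  "100101" -> q3 [accept]
  "1001011" -> q2 [reject]

"100101"


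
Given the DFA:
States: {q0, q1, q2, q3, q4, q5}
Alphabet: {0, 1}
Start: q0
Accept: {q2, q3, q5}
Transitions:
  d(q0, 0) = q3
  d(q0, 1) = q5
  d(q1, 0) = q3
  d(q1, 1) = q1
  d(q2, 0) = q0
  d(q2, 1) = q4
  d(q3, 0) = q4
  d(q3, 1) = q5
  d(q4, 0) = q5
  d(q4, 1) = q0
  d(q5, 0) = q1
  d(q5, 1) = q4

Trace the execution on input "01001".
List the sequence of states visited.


Input: 01001
d(q0, 0) = q3
d(q3, 1) = q5
d(q5, 0) = q1
d(q1, 0) = q3
d(q3, 1) = q5


q0 -> q3 -> q5 -> q1 -> q3 -> q5


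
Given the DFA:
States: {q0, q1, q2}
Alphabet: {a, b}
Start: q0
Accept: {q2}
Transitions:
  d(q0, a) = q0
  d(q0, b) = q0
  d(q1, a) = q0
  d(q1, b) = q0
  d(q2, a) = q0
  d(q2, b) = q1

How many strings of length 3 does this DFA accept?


Enumerating all length-3 strings:
  "aaa" -> q0 [reject]
  "aab" -> q0 [reject]
  "aba" -> q0 [reject]
  "abb" -> q0 [reject]
  "baa" -> q0 [reject]
  "bab" -> q0 [reject]
  "bba" -> q0 [reject]
  "bbb" -> q0 [reject]

0 out of 8


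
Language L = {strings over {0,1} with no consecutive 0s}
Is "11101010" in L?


'00' does not occur

Yes, "11101010" is in L


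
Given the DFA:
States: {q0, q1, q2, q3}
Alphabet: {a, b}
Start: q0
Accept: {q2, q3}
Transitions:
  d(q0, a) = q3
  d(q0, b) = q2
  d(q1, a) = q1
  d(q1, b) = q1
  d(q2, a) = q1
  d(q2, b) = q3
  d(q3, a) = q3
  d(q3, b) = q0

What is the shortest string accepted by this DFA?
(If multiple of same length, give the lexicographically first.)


BFS by string length (lex-first path to each state shown):
  len 0: q0<-""
  len 1: q2<-"b", q3<-"a"
Found accept state at length 1.

"a"


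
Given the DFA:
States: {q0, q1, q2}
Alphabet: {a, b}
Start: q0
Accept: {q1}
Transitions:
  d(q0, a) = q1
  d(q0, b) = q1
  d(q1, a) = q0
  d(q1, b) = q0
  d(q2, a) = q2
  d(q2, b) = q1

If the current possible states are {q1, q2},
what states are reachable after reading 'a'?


Apply transition on 'a' from each current state:
  d(q1, a) = q0
  d(q2, a) = q2

{q0, q2}


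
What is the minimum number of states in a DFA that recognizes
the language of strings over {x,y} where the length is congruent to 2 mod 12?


States track (length) mod 12.
Need 12 states: one per remainder 0..11; accept = remainder 2.

12


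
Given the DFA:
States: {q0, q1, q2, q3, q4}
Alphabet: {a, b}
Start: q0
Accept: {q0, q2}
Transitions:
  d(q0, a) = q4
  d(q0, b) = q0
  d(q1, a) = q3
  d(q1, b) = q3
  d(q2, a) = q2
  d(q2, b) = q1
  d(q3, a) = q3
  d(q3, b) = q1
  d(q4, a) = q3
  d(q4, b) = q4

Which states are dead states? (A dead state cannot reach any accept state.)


Forward reachability from each state:
  q0 -> reaches accept state q0 (live)
  q1 -> reaches {q1, q3}, no accept state (dead)
  q2 -> reaches accept state q2 (live)
  q3 -> reaches {q1, q3}, no accept state (dead)
  q4 -> reaches {q1, q3, q4}, no accept state (dead)

{q1, q3, q4}


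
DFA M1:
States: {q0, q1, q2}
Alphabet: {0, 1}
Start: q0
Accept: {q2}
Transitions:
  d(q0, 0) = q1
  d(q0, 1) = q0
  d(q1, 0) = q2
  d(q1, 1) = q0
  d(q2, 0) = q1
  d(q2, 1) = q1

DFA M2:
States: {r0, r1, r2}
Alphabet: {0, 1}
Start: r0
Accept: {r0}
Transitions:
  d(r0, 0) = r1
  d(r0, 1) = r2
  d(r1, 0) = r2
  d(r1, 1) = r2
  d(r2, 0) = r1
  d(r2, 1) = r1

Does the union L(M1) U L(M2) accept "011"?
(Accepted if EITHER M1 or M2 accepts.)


M1: final=q0 accepted=False
M2: final=r1 accepted=False

No, union rejects (neither accepts)


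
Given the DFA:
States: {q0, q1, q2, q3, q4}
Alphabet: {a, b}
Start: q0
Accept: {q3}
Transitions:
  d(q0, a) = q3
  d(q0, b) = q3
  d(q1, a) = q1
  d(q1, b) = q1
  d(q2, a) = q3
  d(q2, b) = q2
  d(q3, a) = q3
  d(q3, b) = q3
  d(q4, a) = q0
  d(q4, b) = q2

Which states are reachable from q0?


BFS from q0:
  layer 0: {q0}
  layer 1: {q3}

{q0, q3}


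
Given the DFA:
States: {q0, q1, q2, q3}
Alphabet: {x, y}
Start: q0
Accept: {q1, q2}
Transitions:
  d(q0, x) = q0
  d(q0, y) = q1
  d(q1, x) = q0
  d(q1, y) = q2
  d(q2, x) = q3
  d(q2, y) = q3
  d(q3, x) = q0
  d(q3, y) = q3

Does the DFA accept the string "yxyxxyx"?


Trace: q0 -> q1 -> q0 -> q1 -> q0 -> q0 -> q1 -> q0
Final state: q0
Accept states: {q1, q2}

No, rejected (final state q0 is not an accept state)


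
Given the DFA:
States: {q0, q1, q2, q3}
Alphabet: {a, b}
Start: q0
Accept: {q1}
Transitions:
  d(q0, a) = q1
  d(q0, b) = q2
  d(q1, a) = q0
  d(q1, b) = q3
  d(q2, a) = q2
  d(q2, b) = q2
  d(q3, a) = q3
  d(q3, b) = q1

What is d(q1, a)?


Looking up transition d(q1, a)

q0


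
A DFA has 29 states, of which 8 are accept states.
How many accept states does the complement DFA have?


Complement swaps accept and non-accept states.
29 - 8 = 21

21


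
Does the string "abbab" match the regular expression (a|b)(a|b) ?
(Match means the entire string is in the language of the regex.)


|string| = 5; first = 'a'; last = 'b'

No, "abbab" does not match (a|b)(a|b)


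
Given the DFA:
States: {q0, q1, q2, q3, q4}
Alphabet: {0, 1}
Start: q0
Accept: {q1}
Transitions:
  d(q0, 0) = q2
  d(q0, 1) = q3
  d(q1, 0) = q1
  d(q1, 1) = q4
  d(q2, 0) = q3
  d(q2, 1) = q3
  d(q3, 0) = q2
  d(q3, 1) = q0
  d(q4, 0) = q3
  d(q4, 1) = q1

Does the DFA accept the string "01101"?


Trace: q0 -> q2 -> q3 -> q0 -> q2 -> q3
Final state: q3
Accept states: {q1}

No, rejected (final state q3 is not an accept state)


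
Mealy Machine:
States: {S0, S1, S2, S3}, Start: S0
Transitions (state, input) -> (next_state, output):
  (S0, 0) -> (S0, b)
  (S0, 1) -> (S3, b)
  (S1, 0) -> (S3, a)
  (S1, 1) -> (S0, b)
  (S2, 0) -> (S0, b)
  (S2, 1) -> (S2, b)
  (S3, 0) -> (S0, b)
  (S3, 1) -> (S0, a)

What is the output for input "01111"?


Step-by-step:
  (S0, 0) -> (S0, b)
  (S0, 1) -> (S3, b)
  (S3, 1) -> (S0, a)
  (S0, 1) -> (S3, b)
  (S3, 1) -> (S0, a)

"bbaba"


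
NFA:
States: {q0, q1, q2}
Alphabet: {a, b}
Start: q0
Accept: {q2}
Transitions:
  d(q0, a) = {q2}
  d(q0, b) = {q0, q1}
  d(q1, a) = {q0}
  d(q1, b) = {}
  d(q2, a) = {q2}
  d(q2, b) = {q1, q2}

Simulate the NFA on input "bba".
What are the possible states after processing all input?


Start: {q0}
  --b--> {q0, q1}
  --b--> {q0, q1}
  --a--> {q0, q2}

{q0, q2}


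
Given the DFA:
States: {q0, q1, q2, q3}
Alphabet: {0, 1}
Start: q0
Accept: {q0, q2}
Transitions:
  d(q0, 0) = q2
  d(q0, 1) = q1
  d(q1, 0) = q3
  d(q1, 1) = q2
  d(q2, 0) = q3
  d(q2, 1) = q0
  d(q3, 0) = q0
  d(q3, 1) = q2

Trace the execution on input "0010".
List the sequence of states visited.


Input: 0010
d(q0, 0) = q2
d(q2, 0) = q3
d(q3, 1) = q2
d(q2, 0) = q3


q0 -> q2 -> q3 -> q2 -> q3


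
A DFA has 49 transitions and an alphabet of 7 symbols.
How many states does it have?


Each state has exactly one transition per symbol.
states = transitions / |alphabet| = 49 / 7 = 7

7


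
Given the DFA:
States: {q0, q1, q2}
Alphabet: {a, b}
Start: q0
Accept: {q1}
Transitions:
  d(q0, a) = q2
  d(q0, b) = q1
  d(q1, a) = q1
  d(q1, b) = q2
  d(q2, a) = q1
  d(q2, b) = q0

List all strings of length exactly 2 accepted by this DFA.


All strings of length 2: 4 total
Accepted: 2

"aa", "ba"


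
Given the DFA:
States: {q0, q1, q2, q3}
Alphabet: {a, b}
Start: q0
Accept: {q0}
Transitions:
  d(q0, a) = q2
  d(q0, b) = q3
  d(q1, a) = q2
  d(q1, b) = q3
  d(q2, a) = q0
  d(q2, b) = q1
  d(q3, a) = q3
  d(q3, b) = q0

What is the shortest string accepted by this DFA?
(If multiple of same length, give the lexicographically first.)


BFS by string length (lex-first path to each state shown):
  len 0: q0<-""
Found accept state at length 0.

"" (empty string)


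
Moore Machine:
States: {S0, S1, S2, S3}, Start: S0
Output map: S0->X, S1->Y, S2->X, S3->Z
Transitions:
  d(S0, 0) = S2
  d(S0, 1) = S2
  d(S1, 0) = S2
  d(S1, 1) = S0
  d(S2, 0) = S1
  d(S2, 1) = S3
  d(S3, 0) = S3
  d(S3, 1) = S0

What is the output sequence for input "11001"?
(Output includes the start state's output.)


Start: S0 (output X)
  --1--> S2 (output X)
  --1--> S3 (output Z)
  --0--> S3 (output Z)
  --0--> S3 (output Z)
  --1--> S0 (output X)

"XXZZZX"


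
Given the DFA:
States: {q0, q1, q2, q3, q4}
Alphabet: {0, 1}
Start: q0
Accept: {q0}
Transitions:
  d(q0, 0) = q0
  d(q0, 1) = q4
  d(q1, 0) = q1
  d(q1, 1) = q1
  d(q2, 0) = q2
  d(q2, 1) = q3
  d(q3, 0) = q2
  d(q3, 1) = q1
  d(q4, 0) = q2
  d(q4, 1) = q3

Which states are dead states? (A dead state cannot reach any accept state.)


Forward reachability from each state:
  q0 -> reaches accept state q0 (live)
  q1 -> reaches {q1}, no accept state (dead)
  q2 -> reaches {q1, q2, q3}, no accept state (dead)
  q3 -> reaches {q1, q2, q3}, no accept state (dead)
  q4 -> reaches {q1, q2, q3, q4}, no accept state (dead)

{q1, q2, q3, q4}


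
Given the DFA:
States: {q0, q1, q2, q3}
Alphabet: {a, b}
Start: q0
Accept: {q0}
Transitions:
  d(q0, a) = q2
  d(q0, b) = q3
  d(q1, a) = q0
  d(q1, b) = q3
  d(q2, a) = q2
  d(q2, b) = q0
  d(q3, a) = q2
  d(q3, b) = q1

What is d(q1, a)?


Looking up transition d(q1, a)

q0


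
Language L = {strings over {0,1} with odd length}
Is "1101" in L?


length = 4; 4 mod 2 = 0

No, "1101" is not in L


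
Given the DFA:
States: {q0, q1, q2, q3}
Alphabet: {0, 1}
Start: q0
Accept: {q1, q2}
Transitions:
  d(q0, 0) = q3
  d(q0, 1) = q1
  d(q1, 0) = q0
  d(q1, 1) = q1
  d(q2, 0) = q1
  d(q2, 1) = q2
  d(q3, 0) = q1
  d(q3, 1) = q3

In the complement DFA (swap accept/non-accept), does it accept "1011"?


Trace: q0 -> q1 -> q0 -> q1 -> q1
Final: q1
Original accept: {q1, q2}
Complement: q1 is in original accept

No, complement rejects (original accepts)


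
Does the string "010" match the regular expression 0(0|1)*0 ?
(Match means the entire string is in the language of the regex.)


|string| = 3; first = '0'; last = '0'

Yes, "010" matches 0(0|1)*0


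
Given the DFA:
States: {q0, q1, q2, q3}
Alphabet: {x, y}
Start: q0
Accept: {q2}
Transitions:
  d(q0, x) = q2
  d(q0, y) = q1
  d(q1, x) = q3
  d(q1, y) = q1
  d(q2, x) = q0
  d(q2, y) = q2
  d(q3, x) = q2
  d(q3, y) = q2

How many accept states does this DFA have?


Accept states listed: {q2}
Counting: q2(1)

1


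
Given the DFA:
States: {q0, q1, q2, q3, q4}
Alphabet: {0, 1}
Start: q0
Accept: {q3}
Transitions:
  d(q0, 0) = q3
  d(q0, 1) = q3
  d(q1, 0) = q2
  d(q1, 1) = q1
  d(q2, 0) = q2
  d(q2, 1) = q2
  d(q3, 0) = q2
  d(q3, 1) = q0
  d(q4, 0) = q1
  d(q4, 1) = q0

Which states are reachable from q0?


BFS from q0:
  layer 0: {q0}
  layer 1: {q3}
  layer 2: {q2}

{q0, q2, q3}


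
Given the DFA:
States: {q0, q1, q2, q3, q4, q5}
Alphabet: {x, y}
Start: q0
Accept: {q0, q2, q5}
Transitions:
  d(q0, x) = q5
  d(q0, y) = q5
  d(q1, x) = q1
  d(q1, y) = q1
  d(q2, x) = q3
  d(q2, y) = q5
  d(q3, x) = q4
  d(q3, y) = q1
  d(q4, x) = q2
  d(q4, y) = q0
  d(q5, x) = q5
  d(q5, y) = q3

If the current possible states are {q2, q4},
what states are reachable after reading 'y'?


Apply transition on 'y' from each current state:
  d(q2, y) = q5
  d(q4, y) = q0

{q0, q5}


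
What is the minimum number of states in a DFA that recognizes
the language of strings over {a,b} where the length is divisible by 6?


States track (length) mod 6.
Need 6 states: one per remainder 0..5; accept = remainder 0.

6


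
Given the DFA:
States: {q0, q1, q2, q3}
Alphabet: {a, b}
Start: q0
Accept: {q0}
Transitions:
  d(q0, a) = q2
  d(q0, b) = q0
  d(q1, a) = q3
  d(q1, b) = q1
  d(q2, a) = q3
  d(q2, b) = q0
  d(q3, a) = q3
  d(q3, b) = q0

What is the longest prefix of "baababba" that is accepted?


Run the DFA, marking each prefix where the state is accepting:
  "" -> q0 [accept]
  "b" -> q0 [accept]
  "ba" -> q2 [reject]
  "baa" -> q3 [reject]
  "baab" -> q0 [accept]
  "baaba" -> q2 [reject]
  "baabab" -> q0 [accept]
  "baababb" -> q0 [accept]
  "baababba" -> q2 [reject]

"baababb"


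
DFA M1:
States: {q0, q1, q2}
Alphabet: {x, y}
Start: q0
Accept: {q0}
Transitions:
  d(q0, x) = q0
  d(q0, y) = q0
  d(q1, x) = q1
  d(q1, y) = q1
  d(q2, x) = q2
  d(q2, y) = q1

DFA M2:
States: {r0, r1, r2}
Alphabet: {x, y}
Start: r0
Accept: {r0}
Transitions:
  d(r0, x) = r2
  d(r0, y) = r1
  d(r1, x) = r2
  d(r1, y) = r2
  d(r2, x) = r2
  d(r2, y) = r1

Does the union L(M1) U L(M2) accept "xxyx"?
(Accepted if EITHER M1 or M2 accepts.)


M1: final=q0 accepted=True
M2: final=r2 accepted=False

Yes, union accepts


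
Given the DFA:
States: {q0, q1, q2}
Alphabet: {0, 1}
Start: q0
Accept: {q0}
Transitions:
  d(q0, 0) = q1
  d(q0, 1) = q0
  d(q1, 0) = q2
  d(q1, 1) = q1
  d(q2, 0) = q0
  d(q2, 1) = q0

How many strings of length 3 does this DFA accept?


Enumerating all length-3 strings:
  "000" -> q0 [accept]
  "001" -> q0 [accept]
  "010" -> q2 [reject]
  "011" -> q1 [reject]
  "100" -> q2 [reject]
  "101" -> q1 [reject]
  "110" -> q1 [reject]
  "111" -> q0 [accept]

3 out of 8


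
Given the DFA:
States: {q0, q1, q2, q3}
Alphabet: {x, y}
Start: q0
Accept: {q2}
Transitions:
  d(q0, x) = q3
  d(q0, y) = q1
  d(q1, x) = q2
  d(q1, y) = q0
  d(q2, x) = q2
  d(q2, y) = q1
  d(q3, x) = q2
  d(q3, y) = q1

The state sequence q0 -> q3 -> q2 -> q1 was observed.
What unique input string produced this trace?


Trace back each transition to find the symbol:
  q0 --[x]--> q3
  q3 --[x]--> q2
  q2 --[y]--> q1

"xxy"


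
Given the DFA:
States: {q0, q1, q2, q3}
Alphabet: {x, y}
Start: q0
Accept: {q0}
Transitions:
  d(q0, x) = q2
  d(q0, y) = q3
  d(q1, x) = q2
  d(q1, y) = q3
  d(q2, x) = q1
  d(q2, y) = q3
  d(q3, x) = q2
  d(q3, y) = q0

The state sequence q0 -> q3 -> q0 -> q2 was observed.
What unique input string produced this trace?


Trace back each transition to find the symbol:
  q0 --[y]--> q3
  q3 --[y]--> q0
  q0 --[x]--> q2

"yyx"


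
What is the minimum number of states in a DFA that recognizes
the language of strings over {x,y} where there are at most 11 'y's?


States: count = 0, 1, ..., 11 (all accepting; 12 states), plus a dead state for count > 11.
Total: 12 + 1 = 13.

13


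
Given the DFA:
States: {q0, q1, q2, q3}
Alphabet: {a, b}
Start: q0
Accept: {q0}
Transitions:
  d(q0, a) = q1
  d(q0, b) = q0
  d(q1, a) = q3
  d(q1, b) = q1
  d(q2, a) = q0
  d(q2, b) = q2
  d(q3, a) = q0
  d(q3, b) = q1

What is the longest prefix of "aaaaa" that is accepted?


Run the DFA, marking each prefix where the state is accepting:
  "" -> q0 [accept]
  "a" -> q1 [reject]
  "aa" -> q3 [reject]
  "aaa" -> q0 [accept]
  "aaaa" -> q1 [reject]
  "aaaaa" -> q3 [reject]

"aaa"


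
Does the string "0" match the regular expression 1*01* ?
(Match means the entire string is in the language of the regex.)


|string| = 1; first = '0'; last = '0'

Yes, "0" matches 1*01*


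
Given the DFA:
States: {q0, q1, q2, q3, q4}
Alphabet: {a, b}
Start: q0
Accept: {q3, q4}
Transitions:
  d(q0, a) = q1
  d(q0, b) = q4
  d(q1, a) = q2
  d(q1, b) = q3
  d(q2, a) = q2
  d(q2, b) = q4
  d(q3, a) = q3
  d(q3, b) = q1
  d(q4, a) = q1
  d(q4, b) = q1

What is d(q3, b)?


Looking up transition d(q3, b)

q1


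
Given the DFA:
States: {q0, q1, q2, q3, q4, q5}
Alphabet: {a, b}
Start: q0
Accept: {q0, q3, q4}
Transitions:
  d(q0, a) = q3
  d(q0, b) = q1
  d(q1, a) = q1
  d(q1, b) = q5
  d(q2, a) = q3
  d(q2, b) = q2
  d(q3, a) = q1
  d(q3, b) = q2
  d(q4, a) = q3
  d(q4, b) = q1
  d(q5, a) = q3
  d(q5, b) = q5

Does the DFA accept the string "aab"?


Trace: q0 -> q3 -> q1 -> q5
Final state: q5
Accept states: {q0, q3, q4}

No, rejected (final state q5 is not an accept state)


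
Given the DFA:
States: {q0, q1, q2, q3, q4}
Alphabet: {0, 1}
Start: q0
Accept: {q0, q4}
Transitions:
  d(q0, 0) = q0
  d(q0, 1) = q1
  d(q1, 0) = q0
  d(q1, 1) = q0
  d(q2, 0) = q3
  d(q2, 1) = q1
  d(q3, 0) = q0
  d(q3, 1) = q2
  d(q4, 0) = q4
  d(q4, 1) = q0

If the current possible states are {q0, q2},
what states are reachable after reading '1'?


Apply transition on '1' from each current state:
  d(q0, 1) = q1
  d(q2, 1) = q1

{q1}


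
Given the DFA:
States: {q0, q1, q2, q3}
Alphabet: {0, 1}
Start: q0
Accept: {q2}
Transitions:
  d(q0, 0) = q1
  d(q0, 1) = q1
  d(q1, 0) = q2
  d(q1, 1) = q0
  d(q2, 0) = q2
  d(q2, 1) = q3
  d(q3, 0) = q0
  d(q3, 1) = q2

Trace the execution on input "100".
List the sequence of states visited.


Input: 100
d(q0, 1) = q1
d(q1, 0) = q2
d(q2, 0) = q2


q0 -> q1 -> q2 -> q2


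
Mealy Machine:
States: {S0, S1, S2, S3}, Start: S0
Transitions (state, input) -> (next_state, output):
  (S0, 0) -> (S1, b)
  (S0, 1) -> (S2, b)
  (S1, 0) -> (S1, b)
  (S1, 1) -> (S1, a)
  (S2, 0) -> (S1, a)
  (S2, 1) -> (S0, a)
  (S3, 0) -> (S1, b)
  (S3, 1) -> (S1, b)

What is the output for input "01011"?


Step-by-step:
  (S0, 0) -> (S1, b)
  (S1, 1) -> (S1, a)
  (S1, 0) -> (S1, b)
  (S1, 1) -> (S1, a)
  (S1, 1) -> (S1, a)

"babaa"


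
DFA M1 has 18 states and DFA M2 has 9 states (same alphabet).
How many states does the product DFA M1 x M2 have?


Product construction pairs every M1 state with every M2 state.
18 * 9 = 162

162


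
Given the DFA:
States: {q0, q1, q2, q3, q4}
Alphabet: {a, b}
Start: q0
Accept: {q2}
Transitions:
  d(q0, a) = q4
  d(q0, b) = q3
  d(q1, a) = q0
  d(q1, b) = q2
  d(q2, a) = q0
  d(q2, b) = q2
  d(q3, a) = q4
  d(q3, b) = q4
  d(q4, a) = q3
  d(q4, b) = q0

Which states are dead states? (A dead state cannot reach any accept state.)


Forward reachability from each state:
  q0 -> reaches {q0, q3, q4}, no accept state (dead)
  q1 -> reaches accept state q2 (live)
  q2 -> reaches accept state q2 (live)
  q3 -> reaches {q0, q3, q4}, no accept state (dead)
  q4 -> reaches {q0, q3, q4}, no accept state (dead)

{q0, q3, q4}


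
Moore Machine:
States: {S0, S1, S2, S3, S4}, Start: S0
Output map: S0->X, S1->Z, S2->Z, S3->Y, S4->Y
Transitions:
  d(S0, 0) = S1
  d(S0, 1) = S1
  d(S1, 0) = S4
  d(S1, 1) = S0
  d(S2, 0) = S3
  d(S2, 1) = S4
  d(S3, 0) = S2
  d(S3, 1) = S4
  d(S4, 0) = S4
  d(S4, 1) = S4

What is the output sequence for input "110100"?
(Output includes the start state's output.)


Start: S0 (output X)
  --1--> S1 (output Z)
  --1--> S0 (output X)
  --0--> S1 (output Z)
  --1--> S0 (output X)
  --0--> S1 (output Z)
  --0--> S4 (output Y)

"XZXZXZY"


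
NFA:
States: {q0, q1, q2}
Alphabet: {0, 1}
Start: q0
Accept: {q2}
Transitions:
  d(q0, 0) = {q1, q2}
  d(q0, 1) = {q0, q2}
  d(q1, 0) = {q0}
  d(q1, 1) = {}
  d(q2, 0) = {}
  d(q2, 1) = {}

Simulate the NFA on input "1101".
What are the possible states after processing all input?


Start: {q0}
  --1--> {q0, q2}
  --1--> {q0, q2}
  --0--> {q1, q2}
  --1--> {}

{} (empty set, no valid transitions)


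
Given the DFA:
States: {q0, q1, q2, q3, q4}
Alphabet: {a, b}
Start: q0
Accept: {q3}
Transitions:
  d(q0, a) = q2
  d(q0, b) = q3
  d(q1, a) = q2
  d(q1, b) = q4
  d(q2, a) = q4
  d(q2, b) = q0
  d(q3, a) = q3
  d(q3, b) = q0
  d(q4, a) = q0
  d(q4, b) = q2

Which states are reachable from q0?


BFS from q0:
  layer 0: {q0}
  layer 1: {q2, q3}
  layer 2: {q4}

{q0, q2, q3, q4}


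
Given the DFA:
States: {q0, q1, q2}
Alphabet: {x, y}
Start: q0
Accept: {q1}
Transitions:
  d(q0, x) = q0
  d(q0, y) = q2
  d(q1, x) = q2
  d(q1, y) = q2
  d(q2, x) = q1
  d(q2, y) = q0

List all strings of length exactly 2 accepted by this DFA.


All strings of length 2: 4 total
Accepted: 1

"yx"


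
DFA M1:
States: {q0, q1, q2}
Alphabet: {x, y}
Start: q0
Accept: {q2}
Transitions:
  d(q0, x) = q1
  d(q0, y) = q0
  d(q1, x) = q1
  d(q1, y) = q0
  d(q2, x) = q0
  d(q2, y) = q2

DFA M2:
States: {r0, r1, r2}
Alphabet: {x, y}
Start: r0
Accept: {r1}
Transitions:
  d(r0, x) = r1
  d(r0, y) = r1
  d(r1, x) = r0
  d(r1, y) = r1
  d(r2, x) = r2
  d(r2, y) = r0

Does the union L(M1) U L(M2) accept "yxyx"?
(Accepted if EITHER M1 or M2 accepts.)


M1: final=q1 accepted=False
M2: final=r0 accepted=False

No, union rejects (neither accepts)


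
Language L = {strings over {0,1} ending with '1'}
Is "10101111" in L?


last symbol = '1'

Yes, "10101111" is in L


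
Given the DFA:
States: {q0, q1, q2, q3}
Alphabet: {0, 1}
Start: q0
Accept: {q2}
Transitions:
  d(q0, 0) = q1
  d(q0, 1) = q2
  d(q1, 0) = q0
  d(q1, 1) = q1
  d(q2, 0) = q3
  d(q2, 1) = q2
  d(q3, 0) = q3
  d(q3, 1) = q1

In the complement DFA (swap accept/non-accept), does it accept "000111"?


Trace: q0 -> q1 -> q0 -> q1 -> q1 -> q1 -> q1
Final: q1
Original accept: {q2}
Complement: q1 is not in original accept

Yes, complement accepts (original rejects)


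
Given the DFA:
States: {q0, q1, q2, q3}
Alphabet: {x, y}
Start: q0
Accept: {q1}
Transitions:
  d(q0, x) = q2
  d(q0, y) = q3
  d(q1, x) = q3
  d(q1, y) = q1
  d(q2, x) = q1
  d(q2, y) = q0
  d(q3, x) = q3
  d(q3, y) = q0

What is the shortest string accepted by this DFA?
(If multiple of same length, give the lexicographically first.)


BFS by string length (lex-first path to each state shown):
  len 0: q0<-""
  len 1: q2<-"x", q3<-"y"
  len 2: q0<-"xy", q1<-"xx", q3<-"yx"
Found accept state at length 2.

"xx"


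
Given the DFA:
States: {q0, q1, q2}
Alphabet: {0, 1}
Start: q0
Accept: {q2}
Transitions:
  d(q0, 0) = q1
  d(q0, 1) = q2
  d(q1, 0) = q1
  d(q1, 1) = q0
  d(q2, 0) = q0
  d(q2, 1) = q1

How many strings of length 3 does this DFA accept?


Enumerating all length-3 strings:
  "000" -> q1 [reject]
  "001" -> q0 [reject]
  "010" -> q1 [reject]
  "011" -> q2 [accept]
  "100" -> q1 [reject]
  "101" -> q2 [accept]
  "110" -> q1 [reject]
  "111" -> q0 [reject]

2 out of 8


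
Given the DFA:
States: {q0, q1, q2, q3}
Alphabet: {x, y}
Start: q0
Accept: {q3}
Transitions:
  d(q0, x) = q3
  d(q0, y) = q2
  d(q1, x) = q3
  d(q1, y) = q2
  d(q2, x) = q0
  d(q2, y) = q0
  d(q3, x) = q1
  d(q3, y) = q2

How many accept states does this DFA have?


Accept states listed: {q3}
Counting: q3(1)

1


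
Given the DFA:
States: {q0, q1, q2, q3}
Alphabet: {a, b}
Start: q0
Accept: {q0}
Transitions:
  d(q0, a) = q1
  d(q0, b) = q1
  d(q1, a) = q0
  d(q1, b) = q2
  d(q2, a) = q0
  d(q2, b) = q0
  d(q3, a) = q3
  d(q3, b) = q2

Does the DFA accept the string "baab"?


Trace: q0 -> q1 -> q0 -> q1 -> q2
Final state: q2
Accept states: {q0}

No, rejected (final state q2 is not an accept state)


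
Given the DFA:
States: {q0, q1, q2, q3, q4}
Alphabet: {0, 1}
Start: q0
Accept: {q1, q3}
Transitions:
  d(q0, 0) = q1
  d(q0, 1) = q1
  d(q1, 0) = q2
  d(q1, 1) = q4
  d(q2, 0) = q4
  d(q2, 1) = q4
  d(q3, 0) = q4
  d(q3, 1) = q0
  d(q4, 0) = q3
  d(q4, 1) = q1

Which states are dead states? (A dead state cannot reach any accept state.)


Forward reachability from each state:
  q0 -> reaches accept state q1 (live)
  q1 -> reaches accept state q1 (live)
  q2 -> reaches accept state q1 (live)
  q3 -> reaches accept state q1 (live)
  q4 -> reaches accept state q1 (live)

None (all states can reach an accept state)


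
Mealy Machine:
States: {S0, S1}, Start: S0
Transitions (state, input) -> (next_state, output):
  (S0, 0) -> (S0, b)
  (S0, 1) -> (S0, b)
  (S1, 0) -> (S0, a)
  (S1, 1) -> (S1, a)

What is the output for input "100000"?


Step-by-step:
  (S0, 1) -> (S0, b)
  (S0, 0) -> (S0, b)
  (S0, 0) -> (S0, b)
  (S0, 0) -> (S0, b)
  (S0, 0) -> (S0, b)
  (S0, 0) -> (S0, b)

"bbbbbb"


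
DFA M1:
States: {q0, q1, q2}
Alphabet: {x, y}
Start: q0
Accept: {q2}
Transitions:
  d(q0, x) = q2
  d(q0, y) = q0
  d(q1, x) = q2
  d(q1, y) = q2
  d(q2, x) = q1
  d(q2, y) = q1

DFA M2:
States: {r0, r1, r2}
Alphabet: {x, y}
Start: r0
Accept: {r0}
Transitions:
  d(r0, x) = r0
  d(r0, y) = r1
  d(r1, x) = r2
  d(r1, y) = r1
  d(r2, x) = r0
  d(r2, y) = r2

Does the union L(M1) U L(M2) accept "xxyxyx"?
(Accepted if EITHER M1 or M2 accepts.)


M1: final=q1 accepted=False
M2: final=r0 accepted=True

Yes, union accepts


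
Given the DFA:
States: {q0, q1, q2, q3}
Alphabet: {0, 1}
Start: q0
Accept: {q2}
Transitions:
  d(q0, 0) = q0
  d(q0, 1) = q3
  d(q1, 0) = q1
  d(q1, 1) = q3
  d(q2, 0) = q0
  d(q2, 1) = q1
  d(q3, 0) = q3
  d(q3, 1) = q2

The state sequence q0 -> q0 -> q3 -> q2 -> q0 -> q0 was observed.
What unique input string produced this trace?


Trace back each transition to find the symbol:
  q0 --[0]--> q0
  q0 --[1]--> q3
  q3 --[1]--> q2
  q2 --[0]--> q0
  q0 --[0]--> q0

"01100"


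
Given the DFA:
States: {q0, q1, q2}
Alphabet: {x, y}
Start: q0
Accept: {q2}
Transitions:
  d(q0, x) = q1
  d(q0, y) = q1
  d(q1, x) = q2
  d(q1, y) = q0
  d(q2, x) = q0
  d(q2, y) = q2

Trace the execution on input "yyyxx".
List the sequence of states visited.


Input: yyyxx
d(q0, y) = q1
d(q1, y) = q0
d(q0, y) = q1
d(q1, x) = q2
d(q2, x) = q0


q0 -> q1 -> q0 -> q1 -> q2 -> q0


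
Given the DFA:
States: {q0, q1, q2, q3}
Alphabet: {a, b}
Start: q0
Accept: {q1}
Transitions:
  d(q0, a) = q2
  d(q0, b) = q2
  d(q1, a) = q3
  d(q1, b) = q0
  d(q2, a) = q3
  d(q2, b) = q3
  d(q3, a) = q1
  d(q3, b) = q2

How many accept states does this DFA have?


Accept states listed: {q1}
Counting: q1(1)

1


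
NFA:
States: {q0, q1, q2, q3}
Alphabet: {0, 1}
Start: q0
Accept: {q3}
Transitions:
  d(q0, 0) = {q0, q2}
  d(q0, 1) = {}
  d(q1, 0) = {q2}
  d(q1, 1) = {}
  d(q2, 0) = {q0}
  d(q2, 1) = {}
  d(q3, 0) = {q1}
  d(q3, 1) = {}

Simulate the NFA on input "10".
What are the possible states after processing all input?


Start: {q0}
  --1--> {}
  --0--> {}

{} (empty set, no valid transitions)


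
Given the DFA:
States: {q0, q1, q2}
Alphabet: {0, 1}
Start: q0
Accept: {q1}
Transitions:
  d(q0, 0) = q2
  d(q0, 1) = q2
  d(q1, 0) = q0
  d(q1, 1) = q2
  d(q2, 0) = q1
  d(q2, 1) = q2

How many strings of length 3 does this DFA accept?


Enumerating all length-3 strings:
  "000" -> q0 [reject]
  "001" -> q2 [reject]
  "010" -> q1 [accept]
  "011" -> q2 [reject]
  "100" -> q0 [reject]
  "101" -> q2 [reject]
  "110" -> q1 [accept]
  "111" -> q2 [reject]

2 out of 8


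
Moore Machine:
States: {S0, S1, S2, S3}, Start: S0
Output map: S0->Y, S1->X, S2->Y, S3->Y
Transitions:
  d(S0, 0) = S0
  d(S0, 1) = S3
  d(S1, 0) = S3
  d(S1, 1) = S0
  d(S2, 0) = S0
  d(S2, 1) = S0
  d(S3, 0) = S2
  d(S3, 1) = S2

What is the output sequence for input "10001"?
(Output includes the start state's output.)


Start: S0 (output Y)
  --1--> S3 (output Y)
  --0--> S2 (output Y)
  --0--> S0 (output Y)
  --0--> S0 (output Y)
  --1--> S3 (output Y)

"YYYYYY"


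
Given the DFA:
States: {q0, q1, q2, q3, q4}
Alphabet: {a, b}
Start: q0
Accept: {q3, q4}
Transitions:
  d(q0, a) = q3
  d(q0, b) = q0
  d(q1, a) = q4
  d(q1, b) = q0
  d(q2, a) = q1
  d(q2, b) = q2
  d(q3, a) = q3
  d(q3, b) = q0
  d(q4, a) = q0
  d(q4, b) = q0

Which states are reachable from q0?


BFS from q0:
  layer 0: {q0}
  layer 1: {q3}

{q0, q3}


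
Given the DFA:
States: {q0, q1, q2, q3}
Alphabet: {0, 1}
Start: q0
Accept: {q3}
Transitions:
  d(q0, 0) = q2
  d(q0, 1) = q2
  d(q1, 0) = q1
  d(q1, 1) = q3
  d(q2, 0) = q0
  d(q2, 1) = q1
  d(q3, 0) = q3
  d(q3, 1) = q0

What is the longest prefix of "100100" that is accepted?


Run the DFA, marking each prefix where the state is accepting:
  "" -> q0 [reject]
  "1" -> q2 [reject]
  "10" -> q0 [reject]
  "100" -> q2 [reject]
  "1001" -> q1 [reject]
  "10010" -> q1 [reject]
  "100100" -> q1 [reject]

No prefix is accepted


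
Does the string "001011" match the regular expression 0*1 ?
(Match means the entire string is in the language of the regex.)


|string| = 6; first = '0'; last = '1'

No, "001011" does not match 0*1


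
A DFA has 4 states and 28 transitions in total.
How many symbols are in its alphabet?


Each state has exactly one transition per symbol.
|alphabet| = transitions / states = 28 / 4 = 7

7


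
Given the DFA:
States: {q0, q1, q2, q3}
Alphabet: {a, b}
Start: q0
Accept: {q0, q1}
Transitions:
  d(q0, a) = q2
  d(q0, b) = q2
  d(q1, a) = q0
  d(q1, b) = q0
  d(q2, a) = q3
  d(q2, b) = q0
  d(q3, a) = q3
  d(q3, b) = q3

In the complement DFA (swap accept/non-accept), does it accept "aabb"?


Trace: q0 -> q2 -> q3 -> q3 -> q3
Final: q3
Original accept: {q0, q1}
Complement: q3 is not in original accept

Yes, complement accepts (original rejects)


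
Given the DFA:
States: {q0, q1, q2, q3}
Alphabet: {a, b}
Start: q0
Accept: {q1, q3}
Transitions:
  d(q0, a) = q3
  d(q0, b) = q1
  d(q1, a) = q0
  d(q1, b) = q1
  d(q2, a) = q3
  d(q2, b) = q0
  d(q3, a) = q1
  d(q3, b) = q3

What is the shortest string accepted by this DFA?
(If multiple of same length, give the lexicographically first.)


BFS by string length (lex-first path to each state shown):
  len 0: q0<-""
  len 1: q1<-"b", q3<-"a"
Found accept state at length 1.

"a"


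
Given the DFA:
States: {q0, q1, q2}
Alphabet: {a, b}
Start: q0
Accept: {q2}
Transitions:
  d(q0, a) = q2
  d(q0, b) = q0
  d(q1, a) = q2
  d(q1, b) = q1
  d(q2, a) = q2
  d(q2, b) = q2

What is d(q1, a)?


Looking up transition d(q1, a)

q2


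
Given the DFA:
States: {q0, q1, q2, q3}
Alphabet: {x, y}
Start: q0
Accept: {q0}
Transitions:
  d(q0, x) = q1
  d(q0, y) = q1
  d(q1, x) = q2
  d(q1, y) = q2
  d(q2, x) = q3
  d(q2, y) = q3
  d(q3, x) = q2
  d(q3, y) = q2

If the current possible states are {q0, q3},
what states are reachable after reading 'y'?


Apply transition on 'y' from each current state:
  d(q0, y) = q1
  d(q3, y) = q2

{q1, q2}


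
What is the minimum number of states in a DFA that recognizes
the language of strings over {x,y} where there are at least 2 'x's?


States: count = 0, 1, ..., 1, and a final '>= 2' state.
Total: 2 + 1 = 3. Accept = '>= 2' state.

3


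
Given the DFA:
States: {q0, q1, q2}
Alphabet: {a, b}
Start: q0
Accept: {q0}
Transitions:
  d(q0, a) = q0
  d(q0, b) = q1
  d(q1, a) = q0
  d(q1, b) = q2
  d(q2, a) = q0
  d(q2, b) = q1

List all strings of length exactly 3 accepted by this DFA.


All strings of length 3: 8 total
Accepted: 4

"aaa", "aba", "baa", "bba"


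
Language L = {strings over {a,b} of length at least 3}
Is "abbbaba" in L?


length = 7

Yes, "abbbaba" is in L


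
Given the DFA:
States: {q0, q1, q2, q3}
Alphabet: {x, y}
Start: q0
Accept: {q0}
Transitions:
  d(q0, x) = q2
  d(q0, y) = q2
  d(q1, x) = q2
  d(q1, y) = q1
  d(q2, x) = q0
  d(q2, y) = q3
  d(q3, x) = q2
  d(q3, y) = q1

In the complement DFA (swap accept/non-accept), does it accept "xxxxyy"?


Trace: q0 -> q2 -> q0 -> q2 -> q0 -> q2 -> q3
Final: q3
Original accept: {q0}
Complement: q3 is not in original accept

Yes, complement accepts (original rejects)


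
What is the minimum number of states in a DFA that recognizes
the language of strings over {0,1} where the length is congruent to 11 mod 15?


States track (length) mod 15.
Need 15 states: one per remainder 0..14; accept = remainder 11.

15
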